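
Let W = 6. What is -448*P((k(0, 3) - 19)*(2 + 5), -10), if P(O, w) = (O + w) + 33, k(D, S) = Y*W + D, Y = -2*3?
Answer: 162176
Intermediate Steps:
Y = -6
k(D, S) = -36 + D (k(D, S) = -6*6 + D = -36 + D)
P(O, w) = 33 + O + w
-448*P((k(0, 3) - 19)*(2 + 5), -10) = -448*(33 + ((-36 + 0) - 19)*(2 + 5) - 10) = -448*(33 + (-36 - 19)*7 - 10) = -448*(33 - 55*7 - 10) = -448*(33 - 385 - 10) = -448*(-362) = 162176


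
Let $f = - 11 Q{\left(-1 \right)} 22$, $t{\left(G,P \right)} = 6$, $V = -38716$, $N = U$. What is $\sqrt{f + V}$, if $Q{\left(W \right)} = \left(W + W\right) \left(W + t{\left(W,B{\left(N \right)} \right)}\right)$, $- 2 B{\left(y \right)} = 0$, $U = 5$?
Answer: $2 i \sqrt{9074} \approx 190.52 i$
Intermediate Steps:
$N = 5$
$B{\left(y \right)} = 0$ ($B{\left(y \right)} = \left(- \frac{1}{2}\right) 0 = 0$)
$Q{\left(W \right)} = 2 W \left(6 + W\right)$ ($Q{\left(W \right)} = \left(W + W\right) \left(W + 6\right) = 2 W \left(6 + W\right)$)
$f = 2420$ ($f = - 11 \cdot 2 \left(-1\right) \left(6 - 1\right) 22 = - 11 \cdot 2 \left(-1\right) 5 \cdot 22 = \left(-11\right) \left(-10\right) 22 = 110 \cdot 22 = 2420$)
$\sqrt{f + V} = \sqrt{2420 - 38716} = \sqrt{-36296} = 2 i \sqrt{9074}$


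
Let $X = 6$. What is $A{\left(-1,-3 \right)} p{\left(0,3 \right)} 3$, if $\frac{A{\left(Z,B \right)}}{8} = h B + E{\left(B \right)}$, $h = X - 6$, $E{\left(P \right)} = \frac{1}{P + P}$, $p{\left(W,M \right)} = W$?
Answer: $0$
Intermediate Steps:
$E{\left(P \right)} = \frac{1}{2 P}$
$h = 0$ ($h = 6 - 6 = 0$)
$A{\left(Z,B \right)} = \frac{4}{B}$ ($A{\left(Z,B \right)} = 8 \left(0 B + \frac{1}{2 B}\right) = 8 \left(0 + \frac{1}{2 B}\right) = 8 \frac{1}{2 B} = \frac{4}{B}$)
$A{\left(-1,-3 \right)} p{\left(0,3 \right)} 3 = \frac{4}{-3} \cdot 0 \cdot 3 = 4 \left(- \frac{1}{3}\right) 0 \cdot 3 = \left(- \frac{4}{3}\right) 0 \cdot 3 = 0 \cdot 3 = 0$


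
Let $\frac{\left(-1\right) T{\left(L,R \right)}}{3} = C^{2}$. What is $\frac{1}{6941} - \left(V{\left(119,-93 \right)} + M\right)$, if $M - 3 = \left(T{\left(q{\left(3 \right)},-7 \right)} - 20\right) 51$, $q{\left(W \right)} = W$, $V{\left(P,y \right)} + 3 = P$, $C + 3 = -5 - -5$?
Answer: $\frac{15811599}{6941} \approx 2278.0$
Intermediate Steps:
$C = -3$ ($C = -3 - 0 = -3 + \left(-5 + 5\right) = -3 + 0 = -3$)
$V{\left(P,y \right)} = -3 + P$
$T{\left(L,R \right)} = -27$ ($T{\left(L,R \right)} = - 3 \left(-3\right)^{2} = \left(-3\right) 9 = -27$)
$M = -2394$ ($M = 3 + \left(-27 - 20\right) 51 = 3 - 2397 = -2394$)
$\frac{1}{6941} - \left(V{\left(119,-93 \right)} + M\right) = \frac{1}{6941} - \left(\left(-3 + 119\right) - 2394\right) = \frac{1}{6941} - \left(116 - 2394\right) = \frac{1}{6941} - -2278 = \frac{1}{6941} + 2278 = \frac{15811599}{6941}$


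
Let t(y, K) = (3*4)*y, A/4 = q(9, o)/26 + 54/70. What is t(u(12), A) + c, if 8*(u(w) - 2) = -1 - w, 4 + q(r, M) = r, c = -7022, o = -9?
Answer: -14035/2 ≈ -7017.5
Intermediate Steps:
q(r, M) = -4 + r
u(w) = 15/8 - w/8 (u(w) = 2 + (-1 - w)/8 = 2 + (-1/8 - w/8) = 15/8 - w/8)
A = 1754/455 (A = 4*((-4 + 9)/26 + 54/70) = 4*(5*(1/26) + 54*(1/70)) = 4*(5/26 + 27/35) = 4*(877/910) = 1754/455 ≈ 3.8549)
t(y, K) = 12*y
t(u(12), A) + c = 12*(15/8 - 1/8*12) - 7022 = 12*(15/8 - 3/2) - 7022 = 12*(3/8) - 7022 = 9/2 - 7022 = -14035/2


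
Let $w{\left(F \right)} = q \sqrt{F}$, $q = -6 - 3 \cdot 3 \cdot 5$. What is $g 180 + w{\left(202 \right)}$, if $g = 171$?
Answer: $30780 - 51 \sqrt{202} \approx 30055.0$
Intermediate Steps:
$q = -51$ ($q = -6 - 45 = -51$)
$w{\left(F \right)} = - 51 \sqrt{F}$
$g 180 + w{\left(202 \right)} = 171 \cdot 180 - 51 \sqrt{202} = 30780 - 51 \sqrt{202}$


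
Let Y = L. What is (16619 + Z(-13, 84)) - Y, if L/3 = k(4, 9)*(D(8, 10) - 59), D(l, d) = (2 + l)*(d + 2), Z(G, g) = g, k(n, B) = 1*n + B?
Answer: 14324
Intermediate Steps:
k(n, B) = B + n (k(n, B) = n + B = B + n)
D(l, d) = (2 + d)*(2 + l) (D(l, d) = (2 + l)*(2 + d) = (2 + d)*(2 + l))
L = 2379 (L = 3*((9 + 4)*((4 + 2*10 + 2*8 + 10*8) - 59)) = 3*(13*((4 + 20 + 16 + 80) - 59)) = 3*(13*(120 - 59)) = 3*(13*61) = 3*793 = 2379)
Y = 2379
(16619 + Z(-13, 84)) - Y = (16619 + 84) - 1*2379 = 16703 - 2379 = 14324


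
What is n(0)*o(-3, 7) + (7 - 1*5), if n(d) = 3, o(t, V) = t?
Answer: -7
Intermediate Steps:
n(0)*o(-3, 7) + (7 - 1*5) = 3*(-3) + (7 - 1*5) = -9 + (7 - 5) = -9 + 2 = -7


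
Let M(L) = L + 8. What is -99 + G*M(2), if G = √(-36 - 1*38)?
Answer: -99 + 10*I*√74 ≈ -99.0 + 86.023*I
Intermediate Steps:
M(L) = 8 + L
G = I*√74 (G = √(-36 - 38) = √(-74) = I*√74 ≈ 8.6023*I)
-99 + G*M(2) = -99 + (I*√74)*(8 + 2) = -99 + (I*√74)*10 = -99 + 10*I*√74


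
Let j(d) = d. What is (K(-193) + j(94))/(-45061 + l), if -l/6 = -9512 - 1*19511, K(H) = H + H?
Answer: -292/129077 ≈ -0.0022622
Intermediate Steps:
K(H) = 2*H
l = 174138 (l = -6*(-9512 - 1*19511) = -6*(-9512 - 19511) = -6*(-29023) = 174138)
(K(-193) + j(94))/(-45061 + l) = (2*(-193) + 94)/(-45061 + 174138) = (-386 + 94)/129077 = -292*1/129077 = -292/129077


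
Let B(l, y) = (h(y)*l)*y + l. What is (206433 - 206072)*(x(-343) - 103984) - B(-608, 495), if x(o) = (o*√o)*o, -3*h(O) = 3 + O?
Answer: -87496976 + 297299023*I*√7 ≈ -8.7497e+7 + 7.8658e+8*I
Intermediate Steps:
h(O) = -1 - O/3 (h(O) = -(3 + O)/3 = -1 - O/3)
B(l, y) = l + l*y*(-1 - y/3) (B(l, y) = ((-1 - y/3)*l)*y + l = (l*(-1 - y/3))*y + l = l*y*(-1 - y/3) + l = l + l*y*(-1 - y/3))
x(o) = o^(5/2) (x(o) = o^(3/2)*o = o^(5/2))
(206433 - 206072)*(x(-343) - 103984) - B(-608, 495) = (206433 - 206072)*((-343)^(5/2) - 103984) - (-1)*(-608)*(-3 + 495*(3 + 495))/3 = 361*(823543*I*√7 - 103984) - (-1)*(-608)*(-3 + 495*498)/3 = 361*(-103984 + 823543*I*√7) - (-1)*(-608)*(-3 + 246510)/3 = (-37538224 + 297299023*I*√7) - (-1)*(-608)*246507/3 = (-37538224 + 297299023*I*√7) - 1*49958752 = (-37538224 + 297299023*I*√7) - 49958752 = -87496976 + 297299023*I*√7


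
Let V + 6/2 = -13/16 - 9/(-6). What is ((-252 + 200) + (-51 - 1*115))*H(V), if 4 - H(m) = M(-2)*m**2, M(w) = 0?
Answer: -872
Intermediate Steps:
V = -37/16 (V = -3 + (-13/16 - 9/(-6)) = -3 + (-13*1/16 - 9*(-1/6)) = -3 + (-13/16 + 3/2) = -3 + 11/16 = -37/16 ≈ -2.3125)
H(m) = 4 (H(m) = 4 - 0*m**2 = 4 - 1*0 = 4 + 0 = 4)
((-252 + 200) + (-51 - 1*115))*H(V) = ((-252 + 200) + (-51 - 1*115))*4 = (-52 + (-51 - 115))*4 = (-52 - 166)*4 = -218*4 = -872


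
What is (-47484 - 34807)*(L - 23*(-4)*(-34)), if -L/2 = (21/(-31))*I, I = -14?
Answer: 8027980796/31 ≈ 2.5897e+8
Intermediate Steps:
L = -588/31 (L = -2*21/(-31)*(-14) = -2*(-1/31*21)*(-14) = -(-42)*(-14)/31 = -2*294/31 = -588/31 ≈ -18.968)
(-47484 - 34807)*(L - 23*(-4)*(-34)) = (-47484 - 34807)*(-588/31 - 23*(-4)*(-34)) = -82291*(-588/31 + 92*(-34)) = -82291*(-588/31 - 3128) = -82291*(-97556/31) = 8027980796/31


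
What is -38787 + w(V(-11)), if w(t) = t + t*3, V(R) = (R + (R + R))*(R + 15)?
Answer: -39315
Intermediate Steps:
V(R) = 3*R*(15 + R) (V(R) = (R + 2*R)*(15 + R) = (3*R)*(15 + R) = 3*R*(15 + R))
w(t) = 4*t (w(t) = t + 3*t = 4*t)
-38787 + w(V(-11)) = -38787 + 4*(3*(-11)*(15 - 11)) = -38787 + 4*(3*(-11)*4) = -38787 + 4*(-132) = -38787 - 528 = -39315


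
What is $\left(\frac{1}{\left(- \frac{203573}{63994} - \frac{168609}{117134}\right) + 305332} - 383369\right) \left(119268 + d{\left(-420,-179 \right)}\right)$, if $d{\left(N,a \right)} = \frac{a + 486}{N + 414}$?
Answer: $- \frac{52301309127507823733466095}{1144347659698472} \approx -4.5704 \cdot 10^{10}$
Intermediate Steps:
$d{\left(N,a \right)} = \frac{486 + a}{414 + N}$
$\left(\frac{1}{\left(- \frac{203573}{63994} - \frac{168609}{117134}\right) + 305332} - 383369\right) \left(119268 + d{\left(-420,-179 \right)}\right) = \left(\frac{1}{\left(- \frac{203573}{63994} - \frac{168609}{117134}\right) + 305332} - 383369\right) \left(119268 + \frac{486 - 179}{414 - 420}\right) = \left(\frac{1}{\left(\left(-203573\right) \frac{1}{63994} - \frac{168609}{117134}\right) + 305332} - 383369\right) \left(119268 + \frac{1}{-6} \cdot 307\right) = \left(\frac{1}{\left(- \frac{203573}{63994} - \frac{168609}{117134}\right) + 305332} - 383369\right) \left(119268 - \frac{307}{6}\right) = \left(\frac{1}{- \frac{8658821032}{1873968299} + 305332} - 383369\right) \left(119268 - \frac{307}{6}\right) = \left(\frac{1}{\frac{572173829849236}{1873968299}} - 383369\right) \frac{715301}{6} = \left(\frac{1873968299}{572173829849236} - 383369\right) \frac{715301}{6} = \left(- \frac{219353708973597787785}{572173829849236}\right) \frac{715301}{6} = - \frac{52301309127507823733466095}{1144347659698472}$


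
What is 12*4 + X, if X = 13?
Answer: 61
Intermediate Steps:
12*4 + X = 12*4 + 13 = 48 + 13 = 61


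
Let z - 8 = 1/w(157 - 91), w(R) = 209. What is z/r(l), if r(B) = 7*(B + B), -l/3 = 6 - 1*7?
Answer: 239/1254 ≈ 0.19059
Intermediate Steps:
l = 3 (l = -3*(6 - 1*7) = -3*(6 - 7) = -3*(-1) = 3)
r(B) = 14*B (r(B) = 7*(2*B) = 14*B)
z = 1673/209 (z = 8 + 1/209 = 1673/209 ≈ 8.0048)
z/r(l) = 1673/(209*((14*3))) = (1673/209)/42 = (1673/209)*(1/42) = 239/1254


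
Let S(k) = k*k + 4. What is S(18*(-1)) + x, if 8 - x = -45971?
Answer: 46307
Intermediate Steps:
S(k) = 4 + k**2 (S(k) = k**2 + 4 = 4 + k**2)
x = 45979 (x = 8 - 1*(-45971) = 8 + 45971 = 45979)
S(18*(-1)) + x = (4 + (18*(-1))**2) + 45979 = (4 + (-18)**2) + 45979 = (4 + 324) + 45979 = 328 + 45979 = 46307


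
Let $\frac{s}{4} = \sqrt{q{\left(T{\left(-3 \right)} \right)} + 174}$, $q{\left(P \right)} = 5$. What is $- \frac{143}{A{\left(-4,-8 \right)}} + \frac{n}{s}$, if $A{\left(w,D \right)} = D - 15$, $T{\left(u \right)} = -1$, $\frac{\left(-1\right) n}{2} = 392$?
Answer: $\frac{143}{23} - \frac{196 \sqrt{179}}{179} \approx -8.4323$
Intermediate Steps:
$n = -784$ ($n = \left(-2\right) 392 = -784$)
$A{\left(w,D \right)} = -15 + D$ ($A{\left(w,D \right)} = D - 15 = -15 + D$)
$s = 4 \sqrt{179}$ ($s = 4 \sqrt{5 + 174} = 4 \sqrt{179} \approx 53.516$)
$- \frac{143}{A{\left(-4,-8 \right)}} + \frac{n}{s} = - \frac{143}{-15 - 8} - \frac{784}{4 \sqrt{179}} = - \frac{143}{-23} - 784 \frac{\sqrt{179}}{716} = \left(-143\right) \left(- \frac{1}{23}\right) - \frac{196 \sqrt{179}}{179} = \frac{143}{23} - \frac{196 \sqrt{179}}{179}$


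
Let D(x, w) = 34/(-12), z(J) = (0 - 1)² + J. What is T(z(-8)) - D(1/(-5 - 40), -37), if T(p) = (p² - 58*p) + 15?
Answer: 2837/6 ≈ 472.83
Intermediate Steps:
z(J) = 1 + J (z(J) = (-1)² + J = 1 + J)
T(p) = 15 + p² - 58*p
D(x, w) = -17/6 (D(x, w) = 34*(-1/12) = -17/6)
T(z(-8)) - D(1/(-5 - 40), -37) = (15 + (1 - 8)² - 58*(1 - 8)) - 1*(-17/6) = (15 + (-7)² - 58*(-7)) + 17/6 = (15 + 49 + 406) + 17/6 = 470 + 17/6 = 2837/6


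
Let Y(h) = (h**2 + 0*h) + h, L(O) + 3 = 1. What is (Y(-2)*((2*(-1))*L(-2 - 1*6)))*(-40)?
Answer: -320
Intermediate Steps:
L(O) = -2 (L(O) = -3 + 1 = -2)
Y(h) = h + h**2 (Y(h) = (h**2 + 0) + h = h**2 + h = h + h**2)
(Y(-2)*((2*(-1))*L(-2 - 1*6)))*(-40) = ((-2*(1 - 2))*((2*(-1))*(-2)))*(-40) = ((-2*(-1))*(-2*(-2)))*(-40) = (2*4)*(-40) = 8*(-40) = -320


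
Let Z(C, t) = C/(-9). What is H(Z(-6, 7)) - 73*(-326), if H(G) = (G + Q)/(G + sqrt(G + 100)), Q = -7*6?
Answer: 10733022/451 - 62*sqrt(906)/451 ≈ 23794.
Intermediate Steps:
Z(C, t) = -C/9 (Z(C, t) = C*(-1/9) = -C/9)
Q = -42
H(G) = (-42 + G)/(G + sqrt(100 + G)) (H(G) = (G - 42)/(G + sqrt(G + 100)) = (-42 + G)/(G + sqrt(100 + G)))
H(Z(-6, 7)) - 73*(-326) = (-42 - 1/9*(-6))/(-1/9*(-6) + sqrt(100 - 1/9*(-6))) - 73*(-326) = (-42 + 2/3)/(2/3 + sqrt(100 + 2/3)) + 23798 = -124/3/(2/3 + sqrt(302/3)) + 23798 = -124/3/(2/3 + sqrt(906)/3) + 23798 = -124/(3*(2/3 + sqrt(906)/3)) + 23798 = 23798 - 124/(3*(2/3 + sqrt(906)/3))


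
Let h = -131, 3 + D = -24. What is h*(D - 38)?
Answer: 8515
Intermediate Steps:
D = -27 (D = -3 - 24 = -27)
h*(D - 38) = -131*(-27 - 38) = -131*(-65) = 8515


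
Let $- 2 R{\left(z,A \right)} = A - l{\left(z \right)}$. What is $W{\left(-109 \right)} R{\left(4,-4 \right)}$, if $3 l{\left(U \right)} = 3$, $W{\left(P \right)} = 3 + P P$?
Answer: $29710$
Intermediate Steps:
$W{\left(P \right)} = 3 + P^{2}$
$l{\left(U \right)} = 1$ ($l{\left(U \right)} = \frac{1}{3} \cdot 3 = 1$)
$R{\left(z,A \right)} = \frac{1}{2} - \frac{A}{2}$ ($R{\left(z,A \right)} = - \frac{A - 1}{2} = - \frac{-1 + A}{2} = \frac{1}{2} - \frac{A}{2}$)
$W{\left(-109 \right)} R{\left(4,-4 \right)} = \left(3 + \left(-109\right)^{2}\right) \left(\frac{1}{2} - -2\right) = \left(3 + 11881\right) \left(\frac{1}{2} + 2\right) = 11884 \cdot \frac{5}{2} = 29710$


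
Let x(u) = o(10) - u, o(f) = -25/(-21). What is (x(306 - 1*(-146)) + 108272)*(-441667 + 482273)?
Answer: 91941932470/21 ≈ 4.3782e+9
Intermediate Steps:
o(f) = 25/21 (o(f) = -25*(-1/21) = 25/21)
x(u) = 25/21 - u
(x(306 - 1*(-146)) + 108272)*(-441667 + 482273) = ((25/21 - (306 - 1*(-146))) + 108272)*(-441667 + 482273) = ((25/21 - (306 + 146)) + 108272)*40606 = ((25/21 - 1*452) + 108272)*40606 = ((25/21 - 452) + 108272)*40606 = (-9467/21 + 108272)*40606 = (2264245/21)*40606 = 91941932470/21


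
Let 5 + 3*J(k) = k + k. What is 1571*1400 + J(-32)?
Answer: 2199377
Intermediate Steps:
J(k) = -5/3 + 2*k/3 (J(k) = -5/3 + (k + k)/3 = -5/3 + (2*k)/3 = -5/3 + 2*k/3)
1571*1400 + J(-32) = 1571*1400 + (-5/3 + (⅔)*(-32)) = 2199400 + (-5/3 - 64/3) = 2199400 - 23 = 2199377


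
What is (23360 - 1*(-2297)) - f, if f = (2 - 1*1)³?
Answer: 25656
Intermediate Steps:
f = 1 (f = (2 - 1)³ = 1³ = 1)
(23360 - 1*(-2297)) - f = (23360 - 1*(-2297)) - 1*1 = (23360 + 2297) - 1 = 25657 - 1 = 25656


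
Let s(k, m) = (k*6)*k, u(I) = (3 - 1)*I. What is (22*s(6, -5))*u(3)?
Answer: 28512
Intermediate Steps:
u(I) = 2*I
s(k, m) = 6*k² (s(k, m) = (6*k)*k = 6*k²)
(22*s(6, -5))*u(3) = (22*(6*6²))*(2*3) = (22*(6*36))*6 = (22*216)*6 = 4752*6 = 28512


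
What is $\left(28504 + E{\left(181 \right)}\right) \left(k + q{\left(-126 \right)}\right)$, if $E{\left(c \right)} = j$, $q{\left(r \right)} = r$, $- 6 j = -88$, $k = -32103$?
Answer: $-919128108$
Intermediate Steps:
$j = \frac{44}{3}$ ($j = \left(- \frac{1}{6}\right) \left(-88\right) = \frac{44}{3} \approx 14.667$)
$E{\left(c \right)} = \frac{44}{3}$
$\left(28504 + E{\left(181 \right)}\right) \left(k + q{\left(-126 \right)}\right) = \left(28504 + \frac{44}{3}\right) \left(-32103 - 126\right) = \frac{85556}{3} \left(-32229\right) = -919128108$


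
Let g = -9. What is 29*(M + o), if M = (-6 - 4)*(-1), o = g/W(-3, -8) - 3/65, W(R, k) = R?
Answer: 24418/65 ≈ 375.66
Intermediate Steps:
o = 192/65 (o = -9/(-3) - 3/65 = -9*(-⅓) - 3*1/65 = 3 - 3/65 = 192/65 ≈ 2.9538)
M = 10 (M = -10*(-1) = 10)
29*(M + o) = 29*(10 + 192/65) = 29*(842/65) = 24418/65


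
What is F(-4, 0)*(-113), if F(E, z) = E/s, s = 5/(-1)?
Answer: -452/5 ≈ -90.400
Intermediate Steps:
s = -5 (s = 5*(-1) = -5)
F(E, z) = -E/5 (F(E, z) = E/(-5) = E*(-⅕) = -E/5)
F(-4, 0)*(-113) = -⅕*(-4)*(-113) = (⅘)*(-113) = -452/5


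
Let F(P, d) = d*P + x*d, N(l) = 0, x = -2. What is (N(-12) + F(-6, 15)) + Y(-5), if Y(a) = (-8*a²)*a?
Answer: 880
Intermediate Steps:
F(P, d) = -2*d + P*d (F(P, d) = d*P - 2*d = P*d - 2*d = -2*d + P*d)
Y(a) = -8*a³
(N(-12) + F(-6, 15)) + Y(-5) = (0 + 15*(-2 - 6)) - 8*(-5)³ = (0 + 15*(-8)) - 8*(-125) = (0 - 120) + 1000 = -120 + 1000 = 880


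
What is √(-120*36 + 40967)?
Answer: √36647 ≈ 191.43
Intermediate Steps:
√(-120*36 + 40967) = √(-4320 + 40967) = √36647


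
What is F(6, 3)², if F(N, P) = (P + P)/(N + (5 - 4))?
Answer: 36/49 ≈ 0.73469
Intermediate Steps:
F(N, P) = 2*P/(1 + N) (F(N, P) = (2*P)/(N + 1) = (2*P)/(1 + N) = 2*P/(1 + N))
F(6, 3)² = (2*3/(1 + 6))² = (2*3/7)² = (2*3*(⅐))² = (6/7)² = 36/49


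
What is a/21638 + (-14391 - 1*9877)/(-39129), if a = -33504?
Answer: -1125884/1212999 ≈ -0.92818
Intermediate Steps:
a/21638 + (-14391 - 1*9877)/(-39129) = -33504/21638 + (-14391 - 1*9877)/(-39129) = -33504*1/21638 + (-14391 - 9877)*(-1/39129) = -48/31 - 24268*(-1/39129) = -48/31 + 24268/39129 = -1125884/1212999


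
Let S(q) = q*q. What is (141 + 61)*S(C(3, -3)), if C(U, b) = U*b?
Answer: 16362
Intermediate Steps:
S(q) = q²
(141 + 61)*S(C(3, -3)) = (141 + 61)*(3*(-3))² = 202*(-9)² = 202*81 = 16362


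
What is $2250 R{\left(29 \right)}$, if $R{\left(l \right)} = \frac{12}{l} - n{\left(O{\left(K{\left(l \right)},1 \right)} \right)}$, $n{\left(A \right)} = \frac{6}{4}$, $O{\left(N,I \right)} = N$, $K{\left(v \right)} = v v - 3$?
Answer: $- \frac{70875}{29} \approx -2444.0$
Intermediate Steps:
$K{\left(v \right)} = -3 + v^{2}$ ($K{\left(v \right)} = v^{2} - 3 = -3 + v^{2}$)
$n{\left(A \right)} = \frac{3}{2}$ ($n{\left(A \right)} = 6 \cdot \frac{1}{4} = \frac{3}{2}$)
$R{\left(l \right)} = - \frac{3}{2} + \frac{12}{l}$ ($R{\left(l \right)} = \frac{12}{l} - \frac{3}{2} = - \frac{3}{2} + \frac{12}{l}$)
$2250 R{\left(29 \right)} = 2250 \left(- \frac{3}{2} + \frac{12}{29}\right) = 2250 \left(- \frac{63}{58}\right) = - \frac{70875}{29}$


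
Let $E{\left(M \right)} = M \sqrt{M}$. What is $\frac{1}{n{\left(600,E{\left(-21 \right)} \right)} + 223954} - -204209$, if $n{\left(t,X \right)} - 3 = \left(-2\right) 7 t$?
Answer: $\frac{44018679414}{215557} \approx 2.0421 \cdot 10^{5}$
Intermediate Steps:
$E{\left(M \right)} = M^{\frac{3}{2}}$
$n{\left(t,X \right)} = 3 - 14 t$ ($n{\left(t,X \right)} = 3 + \left(-2\right) 7 t = 3 - 14 t$)
$\frac{1}{n{\left(600,E{\left(-21 \right)} \right)} + 223954} - -204209 = \frac{1}{\left(3 - 8400\right) + 223954} - -204209 = \frac{1}{\left(3 - 8400\right) + 223954} + 204209 = \frac{1}{-8397 + 223954} + 204209 = \frac{1}{215557} + 204209 = \frac{44018679414}{215557}$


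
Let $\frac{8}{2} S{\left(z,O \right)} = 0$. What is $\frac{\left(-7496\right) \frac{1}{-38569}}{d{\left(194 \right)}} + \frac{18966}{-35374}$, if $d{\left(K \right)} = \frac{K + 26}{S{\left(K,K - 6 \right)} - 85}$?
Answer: $- \frac{4586720543}{7503868933} \approx -0.61125$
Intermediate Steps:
$S{\left(z,O \right)} = 0$ ($S{\left(z,O \right)} = \frac{1}{4} \cdot 0 = 0$)
$d{\left(K \right)} = - \frac{26}{85} - \frac{K}{85}$ ($d{\left(K \right)} = \frac{K + 26}{0 - 85} = \frac{26 + K}{-85} = \left(26 + K\right) \left(- \frac{1}{85}\right) = - \frac{26}{85} - \frac{K}{85}$)
$\frac{\left(-7496\right) \frac{1}{-38569}}{d{\left(194 \right)}} + \frac{18966}{-35374} = \frac{\left(-7496\right) \frac{1}{-38569}}{- \frac{26}{85} - \frac{194}{85}} + \frac{18966}{-35374} = \frac{\left(-7496\right) \left(- \frac{1}{38569}\right)}{- \frac{26}{85} - \frac{194}{85}} + 18966 \left(- \frac{1}{35374}\right) = \frac{7496}{38569 \left(- \frac{44}{17}\right)} - \frac{9483}{17687} = \frac{7496}{38569} \left(- \frac{17}{44}\right) - \frac{9483}{17687} = - \frac{31858}{424259} - \frac{9483}{17687} = - \frac{4586720543}{7503868933}$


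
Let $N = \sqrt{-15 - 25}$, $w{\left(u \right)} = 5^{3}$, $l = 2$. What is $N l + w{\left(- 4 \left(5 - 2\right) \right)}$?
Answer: $125 + 4 i \sqrt{10} \approx 125.0 + 12.649 i$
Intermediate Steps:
$w{\left(u \right)} = 125$
$N = 2 i \sqrt{10}$ ($N = \sqrt{-40} = 2 i \sqrt{10} \approx 6.3246 i$)
$N l + w{\left(- 4 \left(5 - 2\right) \right)} = 2 i \sqrt{10} \cdot 2 + 125 = 4 i \sqrt{10} + 125 = 125 + 4 i \sqrt{10}$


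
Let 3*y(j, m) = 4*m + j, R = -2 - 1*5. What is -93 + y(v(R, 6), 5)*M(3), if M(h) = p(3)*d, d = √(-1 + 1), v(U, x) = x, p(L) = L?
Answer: -93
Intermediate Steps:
R = -7 (R = -2 - 5 = -7)
d = 0 (d = √0 = 0)
y(j, m) = j/3 + 4*m/3 (y(j, m) = (4*m + j)/3 = (j + 4*m)/3 = j/3 + 4*m/3)
M(h) = 0 (M(h) = 3*0 = 0)
-93 + y(v(R, 6), 5)*M(3) = -93 + ((⅓)*6 + (4/3)*5)*0 = -93 + (2 + 20/3)*0 = -93 + (26/3)*0 = -93 + 0 = -93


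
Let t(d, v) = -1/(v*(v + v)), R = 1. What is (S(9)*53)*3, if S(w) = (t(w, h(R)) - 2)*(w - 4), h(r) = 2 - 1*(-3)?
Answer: -16059/10 ≈ -1605.9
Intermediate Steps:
h(r) = 5 (h(r) = 2 + 3 = 5)
t(d, v) = -1/(2*v²) (t(d, v) = -1/(v*(2*v)) = -1/(2*v²))
S(w) = 202/25 - 101*w/50 (S(w) = (-½/5² - 2)*(w - 4) = (-½*1/25 - 2)*(-4 + w) = (-1/50 - 2)*(-4 + w) = -101*(-4 + w)/50 = 202/25 - 101*w/50)
(S(9)*53)*3 = ((202/25 - 101/50*9)*53)*3 = ((202/25 - 909/50)*53)*3 = -101/10*53*3 = -5353/10*3 = -16059/10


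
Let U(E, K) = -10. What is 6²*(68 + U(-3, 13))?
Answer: 2088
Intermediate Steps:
6²*(68 + U(-3, 13)) = 6²*(68 - 10) = 36*58 = 2088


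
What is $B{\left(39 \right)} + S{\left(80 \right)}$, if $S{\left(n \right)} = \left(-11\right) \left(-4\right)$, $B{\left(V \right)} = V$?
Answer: $83$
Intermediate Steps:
$S{\left(n \right)} = 44$
$B{\left(39 \right)} + S{\left(80 \right)} = 39 + 44 = 83$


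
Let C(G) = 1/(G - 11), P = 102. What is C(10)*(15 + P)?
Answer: -117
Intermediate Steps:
C(G) = 1/(-11 + G)
C(10)*(15 + P) = (15 + 102)/(-11 + 10) = 117/(-1) = -1*117 = -117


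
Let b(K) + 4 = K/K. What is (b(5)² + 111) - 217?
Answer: -97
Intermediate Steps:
b(K) = -3 (b(K) = -4 + K/K = -4 + 1 = -3)
(b(5)² + 111) - 217 = ((-3)² + 111) - 217 = (9 + 111) - 217 = 120 - 217 = -97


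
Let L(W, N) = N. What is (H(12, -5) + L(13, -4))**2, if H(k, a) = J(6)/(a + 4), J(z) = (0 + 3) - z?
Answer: 1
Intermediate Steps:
J(z) = 3 - z
H(k, a) = -3/(4 + a) (H(k, a) = (3 - 1*6)/(a + 4) = (3 - 6)/(4 + a) = -3/(4 + a))
(H(12, -5) + L(13, -4))**2 = (-3/(4 - 5) - 4)**2 = (-3/(-1) - 4)**2 = (-3*(-1) - 4)**2 = (3 - 4)**2 = (-1)**2 = 1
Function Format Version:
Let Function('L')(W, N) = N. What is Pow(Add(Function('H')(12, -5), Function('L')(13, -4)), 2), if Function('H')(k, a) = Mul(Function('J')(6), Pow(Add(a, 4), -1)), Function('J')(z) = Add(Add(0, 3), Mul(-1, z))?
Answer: 1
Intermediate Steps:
Function('J')(z) = Add(3, Mul(-1, z))
Function('H')(k, a) = Mul(-3, Pow(Add(4, a), -1)) (Function('H')(k, a) = Mul(Add(3, Mul(-1, 6)), Pow(Add(a, 4), -1)) = Mul(Add(3, -6), Pow(Add(4, a), -1)) = Mul(-3, Pow(Add(4, a), -1)))
Pow(Add(Function('H')(12, -5), Function('L')(13, -4)), 2) = Pow(Add(Mul(-3, Pow(Add(4, -5), -1)), -4), 2) = Pow(Add(Mul(-3, Pow(-1, -1)), -4), 2) = Pow(Add(Mul(-3, -1), -4), 2) = Pow(Add(3, -4), 2) = Pow(-1, 2) = 1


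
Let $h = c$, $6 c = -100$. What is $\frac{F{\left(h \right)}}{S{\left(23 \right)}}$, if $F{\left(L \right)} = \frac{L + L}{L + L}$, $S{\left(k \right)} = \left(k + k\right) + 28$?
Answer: $\frac{1}{74} \approx 0.013514$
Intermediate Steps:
$c = - \frac{50}{3}$ ($c = \frac{1}{6} \left(-100\right) = - \frac{50}{3} \approx -16.667$)
$S{\left(k \right)} = 28 + 2 k$ ($S{\left(k \right)} = 2 k + 28 = 28 + 2 k$)
$h = - \frac{50}{3} \approx -16.667$
$F{\left(L \right)} = 1$ ($F{\left(L \right)} = \frac{2 L}{2 L} = 2 L \frac{1}{2 L} = 1$)
$\frac{F{\left(h \right)}}{S{\left(23 \right)}} = 1 \frac{1}{28 + 2 \cdot 23} = 1 \frac{1}{28 + 46} = 1 \cdot \frac{1}{74} = \frac{1}{74}$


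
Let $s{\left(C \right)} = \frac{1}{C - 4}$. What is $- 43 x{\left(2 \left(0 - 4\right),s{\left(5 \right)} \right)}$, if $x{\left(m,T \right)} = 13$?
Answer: $-559$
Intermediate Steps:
$s{\left(C \right)} = \frac{1}{-4 + C}$
$- 43 x{\left(2 \left(0 - 4\right),s{\left(5 \right)} \right)} = \left(-43\right) 13 = -559$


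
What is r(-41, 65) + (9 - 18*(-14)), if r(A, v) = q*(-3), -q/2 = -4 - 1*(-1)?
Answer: 243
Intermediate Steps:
q = 6 (q = -2*(-4 - 1*(-1)) = -2*(-4 + 1) = -2*(-3) = 6)
r(A, v) = -18 (r(A, v) = 6*(-3) = -18)
r(-41, 65) + (9 - 18*(-14)) = -18 + (9 - 18*(-14)) = -18 + (9 + 252) = -18 + 261 = 243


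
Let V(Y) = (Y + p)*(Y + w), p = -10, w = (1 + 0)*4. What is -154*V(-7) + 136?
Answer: -7718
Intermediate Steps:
w = 4 (w = 1*4 = 4)
V(Y) = (-10 + Y)*(4 + Y) (V(Y) = (Y - 10)*(Y + 4) = (-10 + Y)*(4 + Y))
-154*V(-7) + 136 = -154*(-40 + (-7)² - 6*(-7)) + 136 = -154*(-40 + 49 + 42) + 136 = -154*51 + 136 = -7854 + 136 = -7718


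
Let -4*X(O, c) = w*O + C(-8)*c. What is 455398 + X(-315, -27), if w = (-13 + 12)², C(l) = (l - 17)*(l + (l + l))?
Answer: 1838107/4 ≈ 4.5953e+5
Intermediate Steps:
C(l) = 3*l*(-17 + l) (C(l) = (-17 + l)*(l + 2*l) = (-17 + l)*(3*l) = 3*l*(-17 + l))
w = 1 (w = (-1)² = 1)
X(O, c) = -150*c - O/4 (X(O, c) = -(1*O + (3*(-8)*(-17 - 8))*c)/4 = -(O + (3*(-8)*(-25))*c)/4 = -(O + 600*c)/4 = -150*c - O/4)
455398 + X(-315, -27) = 455398 + (-150*(-27) - ¼*(-315)) = 455398 + (4050 + 315/4) = 455398 + 16515/4 = 1838107/4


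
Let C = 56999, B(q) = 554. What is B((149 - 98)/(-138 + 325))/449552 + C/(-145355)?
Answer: -12771743889/32672315480 ≈ -0.39090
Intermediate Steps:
B((149 - 98)/(-138 + 325))/449552 + C/(-145355) = 554/449552 + 56999/(-145355) = 554*(1/449552) + 56999*(-1/145355) = 277/224776 - 56999/145355 = -12771743889/32672315480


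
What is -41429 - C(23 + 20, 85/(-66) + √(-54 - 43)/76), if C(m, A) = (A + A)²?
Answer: -65158092631/1572516 + 85*I*√97/627 ≈ -41436.0 + 1.3352*I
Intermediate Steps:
C(m, A) = 4*A² (C(m, A) = (2*A)² = 4*A²)
-41429 - C(23 + 20, 85/(-66) + √(-54 - 43)/76) = -41429 - 4*(85/(-66) + √(-54 - 43)/76)² = -41429 - 4*(85*(-1/66) + √(-97)*(1/76))² = -41429 - 4*(-85/66 + (I*√97)*(1/76))² = -41429 - 4*(-85/66 + I*√97/76)²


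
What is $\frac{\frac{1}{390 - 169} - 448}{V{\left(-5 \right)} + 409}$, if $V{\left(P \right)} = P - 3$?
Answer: $- \frac{99007}{88621} \approx -1.1172$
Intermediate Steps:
$V{\left(P \right)} = -3 + P$ ($V{\left(P \right)} = P - 3 = -3 + P$)
$\frac{\frac{1}{390 - 169} - 448}{V{\left(-5 \right)} + 409} = \frac{\frac{1}{390 - 169} - 448}{\left(-3 - 5\right) + 409} = \frac{\frac{1}{221} - 448}{-8 + 409} = \frac{\frac{1}{221} - 448}{401} = \left(- \frac{99007}{221}\right) \frac{1}{401} = - \frac{99007}{88621}$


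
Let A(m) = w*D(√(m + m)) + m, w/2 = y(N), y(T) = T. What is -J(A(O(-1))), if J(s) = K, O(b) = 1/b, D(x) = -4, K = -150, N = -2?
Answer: 150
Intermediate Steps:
w = -4 (w = 2*(-2) = -4)
A(m) = 16 + m (A(m) = -4*(-4) + m = 16 + m)
J(s) = -150
-J(A(O(-1))) = -1*(-150) = 150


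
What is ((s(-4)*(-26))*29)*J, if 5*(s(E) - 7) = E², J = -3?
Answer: 115362/5 ≈ 23072.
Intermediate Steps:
s(E) = 7 + E²/5
((s(-4)*(-26))*29)*J = (((7 + (⅕)*(-4)²)*(-26))*29)*(-3) = (((7 + (⅕)*16)*(-26))*29)*(-3) = (((7 + 16/5)*(-26))*29)*(-3) = (((51/5)*(-26))*29)*(-3) = -1326/5*29*(-3) = -38454/5*(-3) = 115362/5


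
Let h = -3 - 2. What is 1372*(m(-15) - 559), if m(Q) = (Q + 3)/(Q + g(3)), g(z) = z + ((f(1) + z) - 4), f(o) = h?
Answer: -2298100/3 ≈ -7.6603e+5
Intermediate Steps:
h = -5
f(o) = -5
g(z) = -9 + 2*z (g(z) = z + ((-5 + z) - 4) = z + (-9 + z) = -9 + 2*z)
m(Q) = (3 + Q)/(-3 + Q) (m(Q) = (Q + 3)/(Q + (-9 + 2*3)) = (3 + Q)/(Q + (-9 + 6)) = (3 + Q)/(Q - 3) = (3 + Q)/(-3 + Q))
1372*(m(-15) - 559) = 1372*((3 - 15)/(-3 - 15) - 559) = 1372*(-12/(-18) - 559) = 1372*(-1/18*(-12) - 559) = 1372*(⅔ - 559) = 1372*(-1675/3) = -2298100/3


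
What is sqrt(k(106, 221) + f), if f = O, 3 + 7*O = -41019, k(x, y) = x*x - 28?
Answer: sqrt(262038)/7 ≈ 73.128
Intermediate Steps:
k(x, y) = -28 + x**2 (k(x, y) = x**2 - 28 = -28 + x**2)
O = -41022/7 (O = -3/7 + (1/7)*(-41019) = -3/7 - 41019/7 = -41022/7 ≈ -5860.3)
f = -41022/7 ≈ -5860.3
sqrt(k(106, 221) + f) = sqrt((-28 + 106**2) - 41022/7) = sqrt((-28 + 11236) - 41022/7) = sqrt(11208 - 41022/7) = sqrt(37434/7) = sqrt(262038)/7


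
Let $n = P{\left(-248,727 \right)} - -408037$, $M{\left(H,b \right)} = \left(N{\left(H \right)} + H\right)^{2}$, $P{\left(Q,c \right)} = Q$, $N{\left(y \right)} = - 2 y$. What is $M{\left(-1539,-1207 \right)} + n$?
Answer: $2776310$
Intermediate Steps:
$M{\left(H,b \right)} = H^{2}$ ($M{\left(H,b \right)} = \left(- 2 H + H\right)^{2} = \left(- H\right)^{2} = H^{2}$)
$n = 407789$ ($n = -248 - -408037 = -248 + 408037 = 407789$)
$M{\left(-1539,-1207 \right)} + n = \left(-1539\right)^{2} + 407789 = 2368521 + 407789 = 2776310$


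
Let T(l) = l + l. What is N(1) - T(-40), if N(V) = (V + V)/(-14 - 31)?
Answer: 3598/45 ≈ 79.956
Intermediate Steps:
N(V) = -2*V/45 (N(V) = (2*V)/(-45) = (2*V)*(-1/45) = -2*V/45)
T(l) = 2*l
N(1) - T(-40) = -2/45*1 - 2*(-40) = -2/45 - 1*(-80) = -2/45 + 80 = 3598/45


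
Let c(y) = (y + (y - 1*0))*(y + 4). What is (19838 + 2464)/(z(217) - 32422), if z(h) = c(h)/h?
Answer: -3717/5330 ≈ -0.69737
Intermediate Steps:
c(y) = 2*y*(4 + y) (c(y) = (y + (y + 0))*(4 + y) = (y + y)*(4 + y) = (2*y)*(4 + y) = 2*y*(4 + y))
z(h) = 8 + 2*h (z(h) = (2*h*(4 + h))/h = 8 + 2*h)
(19838 + 2464)/(z(217) - 32422) = (19838 + 2464)/((8 + 2*217) - 32422) = 22302/((8 + 434) - 32422) = 22302/(442 - 32422) = 22302/(-31980) = 22302*(-1/31980) = -3717/5330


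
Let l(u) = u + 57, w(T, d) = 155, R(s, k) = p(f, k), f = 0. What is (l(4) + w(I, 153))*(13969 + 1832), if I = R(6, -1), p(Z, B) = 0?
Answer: 3413016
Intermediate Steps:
R(s, k) = 0
I = 0
l(u) = 57 + u
(l(4) + w(I, 153))*(13969 + 1832) = ((57 + 4) + 155)*(13969 + 1832) = (61 + 155)*15801 = 216*15801 = 3413016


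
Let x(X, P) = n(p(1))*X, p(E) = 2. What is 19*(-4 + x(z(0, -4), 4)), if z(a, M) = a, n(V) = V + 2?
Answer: -76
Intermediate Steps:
n(V) = 2 + V
x(X, P) = 4*X (x(X, P) = (2 + 2)*X = 4*X)
19*(-4 + x(z(0, -4), 4)) = 19*(-4 + 4*0) = 19*(-4 + 0) = 19*(-4) = -76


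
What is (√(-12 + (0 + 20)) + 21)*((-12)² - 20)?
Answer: 2604 + 248*√2 ≈ 2954.7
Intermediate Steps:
(√(-12 + (0 + 20)) + 21)*((-12)² - 20) = (√(-12 + 20) + 21)*(144 - 20) = (√8 + 21)*124 = (2*√2 + 21)*124 = (21 + 2*√2)*124 = 2604 + 248*√2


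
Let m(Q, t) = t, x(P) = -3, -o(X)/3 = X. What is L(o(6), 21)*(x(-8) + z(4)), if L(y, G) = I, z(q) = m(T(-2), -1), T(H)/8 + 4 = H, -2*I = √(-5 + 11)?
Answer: 2*√6 ≈ 4.8990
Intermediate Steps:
I = -√6/2 (I = -√(-5 + 11)/2 = -√6/2 ≈ -1.2247)
T(H) = -32 + 8*H
o(X) = -3*X
z(q) = -1
L(y, G) = -√6/2
L(o(6), 21)*(x(-8) + z(4)) = (-√6/2)*(-3 - 1) = -√6/2*(-4) = 2*√6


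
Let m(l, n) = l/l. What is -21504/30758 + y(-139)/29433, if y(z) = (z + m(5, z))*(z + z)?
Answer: 13025540/21554767 ≈ 0.60430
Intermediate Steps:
m(l, n) = 1
y(z) = 2*z*(1 + z) (y(z) = (z + 1)*(z + z) = (1 + z)*(2*z) = 2*z*(1 + z))
-21504/30758 + y(-139)/29433 = -21504/30758 + (2*(-139)*(1 - 139))/29433 = -21504*1/30758 + (2*(-139)*(-138))*(1/29433) = -1536/2197 + 38364*(1/29433) = -1536/2197 + 12788/9811 = 13025540/21554767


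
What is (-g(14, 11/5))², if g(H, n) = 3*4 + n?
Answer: 5041/25 ≈ 201.64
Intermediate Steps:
g(H, n) = 12 + n
(-g(14, 11/5))² = (-(12 + 11/5))² = (-1*71/5)² = (-71/5)² = 5041/25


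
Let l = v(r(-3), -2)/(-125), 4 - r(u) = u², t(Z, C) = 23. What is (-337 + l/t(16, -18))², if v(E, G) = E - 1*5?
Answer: 37547975529/330625 ≈ 1.1357e+5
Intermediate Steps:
r(u) = 4 - u²
v(E, G) = -5 + E (v(E, G) = E - 5 = -5 + E)
l = 2/25 (l = (-5 + (4 - 1*(-3)²))/(-125) = (-5 + (4 - 1*9))*(-1/125) = (-5 + (4 - 9))*(-1/125) = (-5 - 5)*(-1/125) = -10*(-1/125) = 2/25 ≈ 0.080000)
(-337 + l/t(16, -18))² = (-337 + (2/25)/23)² = (-337 + (2/25)*(1/23))² = (-337 + 2/575)² = (-193773/575)² = 37547975529/330625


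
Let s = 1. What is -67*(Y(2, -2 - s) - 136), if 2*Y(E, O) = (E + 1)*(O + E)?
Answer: 18425/2 ≈ 9212.5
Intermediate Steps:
Y(E, O) = (1 + E)*(E + O)/2 (Y(E, O) = ((E + 1)*(O + E))/2 = ((1 + E)*(E + O))/2 = (1 + E)*(E + O)/2)
-67*(Y(2, -2 - s) - 136) = -67*(((½)*2 + (-2 - 1*1)/2 + (½)*2² + (½)*2*(-2 - 1*1)) - 136) = -67*((1 + (-2 - 1)/2 + (½)*4 + (½)*2*(-2 - 1)) - 136) = -67*((1 + (½)*(-3) + 2 + (½)*2*(-3)) - 136) = -67*((1 - 3/2 + 2 - 3) - 136) = -67*(-3/2 - 136) = -67*(-275/2) = 18425/2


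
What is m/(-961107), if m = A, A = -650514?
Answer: 216838/320369 ≈ 0.67684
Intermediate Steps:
m = -650514
m/(-961107) = -650514/(-961107) = -650514*(-1/961107) = 216838/320369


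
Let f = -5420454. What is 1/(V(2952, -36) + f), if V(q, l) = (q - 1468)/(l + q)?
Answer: -729/3951510595 ≈ -1.8449e-7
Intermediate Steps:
V(q, l) = (-1468 + q)/(l + q)
1/(V(2952, -36) + f) = 1/((-1468 + 2952)/(-36 + 2952) - 5420454) = 1/(1484/2916 - 5420454) = 1/((1/2916)*1484 - 5420454) = 1/(371/729 - 5420454) = 1/(-3951510595/729) = -729/3951510595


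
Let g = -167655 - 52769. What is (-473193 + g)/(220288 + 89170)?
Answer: -693617/309458 ≈ -2.2414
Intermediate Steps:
g = -220424
(-473193 + g)/(220288 + 89170) = (-473193 - 220424)/(220288 + 89170) = -693617/309458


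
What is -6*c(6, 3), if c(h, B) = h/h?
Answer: -6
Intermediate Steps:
c(h, B) = 1
-6*c(6, 3) = -6*1 = -6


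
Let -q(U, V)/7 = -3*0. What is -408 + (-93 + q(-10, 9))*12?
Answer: -1524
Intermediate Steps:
q(U, V) = 0 (q(U, V) = -(-21)*0 = -7*0 = 0)
-408 + (-93 + q(-10, 9))*12 = -408 + (-93 + 0)*12 = -408 - 93*12 = -408 - 1116 = -1524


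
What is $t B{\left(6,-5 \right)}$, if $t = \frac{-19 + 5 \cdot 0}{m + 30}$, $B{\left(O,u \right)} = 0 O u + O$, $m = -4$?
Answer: $- \frac{57}{13} \approx -4.3846$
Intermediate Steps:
$B{\left(O,u \right)} = O$ ($B{\left(O,u \right)} = 0 u + O = 0 + O = O$)
$t = - \frac{19}{26}$ ($t = \frac{-19 + 5 \cdot 0}{-4 + 30} = \frac{-19 + 0}{26} = \left(-19\right) \frac{1}{26} = - \frac{19}{26} \approx -0.73077$)
$t B{\left(6,-5 \right)} = \left(- \frac{19}{26}\right) 6 = - \frac{57}{13}$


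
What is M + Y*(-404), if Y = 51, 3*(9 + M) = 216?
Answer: -20541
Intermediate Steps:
M = 63 (M = -9 + (⅓)*216 = -9 + 72 = 63)
M + Y*(-404) = 63 + 51*(-404) = 63 - 20604 = -20541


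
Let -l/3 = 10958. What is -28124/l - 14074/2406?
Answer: -10972287/2197079 ≈ -4.9940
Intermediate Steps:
l = -32874 (l = -3*10958 = -32874)
-28124/l - 14074/2406 = -28124/(-32874) - 14074/2406 = -28124*(-1/32874) - 14074*1/2406 = 14062/16437 - 7037/1203 = -10972287/2197079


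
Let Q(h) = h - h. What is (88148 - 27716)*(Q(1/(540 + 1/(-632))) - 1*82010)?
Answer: -4956028320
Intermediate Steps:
Q(h) = 0
(88148 - 27716)*(Q(1/(540 + 1/(-632))) - 1*82010) = (88148 - 27716)*(0 - 1*82010) = 60432*(0 - 82010) = 60432*(-82010) = -4956028320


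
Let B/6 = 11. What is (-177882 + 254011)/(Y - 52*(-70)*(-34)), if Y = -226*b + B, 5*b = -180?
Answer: -76129/115558 ≈ -0.65879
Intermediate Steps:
b = -36 (b = (⅕)*(-180) = -36)
B = 66 (B = 6*11 = 66)
Y = 8202 (Y = -226*(-36) + 66 = 8136 + 66 = 8202)
(-177882 + 254011)/(Y - 52*(-70)*(-34)) = (-177882 + 254011)/(8202 - 52*(-70)*(-34)) = 76129/(8202 + 3640*(-34)) = 76129/(8202 - 123760) = 76129/(-115558) = 76129*(-1/115558) = -76129/115558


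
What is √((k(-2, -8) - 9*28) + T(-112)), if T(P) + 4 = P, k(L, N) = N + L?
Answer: 3*I*√42 ≈ 19.442*I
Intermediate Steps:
k(L, N) = L + N
T(P) = -4 + P
√((k(-2, -8) - 9*28) + T(-112)) = √(((-2 - 8) - 9*28) + (-4 - 112)) = √((-10 - 252) - 116) = √(-262 - 116) = √(-378) = 3*I*√42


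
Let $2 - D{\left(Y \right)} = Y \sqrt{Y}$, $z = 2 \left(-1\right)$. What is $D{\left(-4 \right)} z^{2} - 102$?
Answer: $-94 + 32 i \approx -94.0 + 32.0 i$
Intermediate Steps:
$z = -2$
$D{\left(Y \right)} = 2 - Y^{\frac{3}{2}}$ ($D{\left(Y \right)} = 2 - Y \sqrt{Y} = 2 - Y^{\frac{3}{2}}$)
$D{\left(-4 \right)} z^{2} - 102 = \left(2 - \left(-4\right)^{\frac{3}{2}}\right) \left(-2\right)^{2} - 102 = \left(2 - - 8 i\right) 4 - 102 = \left(2 + 8 i\right) 4 - 102 = \left(8 + 32 i\right) - 102 = -94 + 32 i$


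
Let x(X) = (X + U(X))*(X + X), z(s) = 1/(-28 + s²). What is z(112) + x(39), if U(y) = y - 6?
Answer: 70289857/12516 ≈ 5616.0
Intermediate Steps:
U(y) = -6 + y
x(X) = 2*X*(-6 + 2*X) (x(X) = (X + (-6 + X))*(X + X) = (-6 + 2*X)*(2*X) = 2*X*(-6 + 2*X))
z(112) + x(39) = 1/(-28 + 112²) + 4*39*(-3 + 39) = 1/(-28 + 12544) + 4*39*36 = 1/12516 + 5616 = 70289857/12516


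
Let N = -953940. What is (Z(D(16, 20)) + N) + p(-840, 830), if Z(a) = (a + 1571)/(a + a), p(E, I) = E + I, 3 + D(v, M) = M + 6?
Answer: -21940053/23 ≈ -9.5392e+5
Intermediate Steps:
D(v, M) = 3 + M (D(v, M) = -3 + (M + 6) = -3 + (6 + M) = 3 + M)
Z(a) = (1571 + a)/(2*a) (Z(a) = (1571 + a)/((2*a)) = (1571 + a)*(1/(2*a)) = (1571 + a)/(2*a))
(Z(D(16, 20)) + N) + p(-840, 830) = ((1571 + (3 + 20))/(2*(3 + 20)) - 953940) + (-840 + 830) = ((½)*(1571 + 23)/23 - 953940) - 10 = ((½)*(1/23)*1594 - 953940) - 10 = (797/23 - 953940) - 10 = -21939823/23 - 10 = -21940053/23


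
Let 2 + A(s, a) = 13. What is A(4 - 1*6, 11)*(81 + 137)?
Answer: 2398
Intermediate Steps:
A(s, a) = 11 (A(s, a) = -2 + 13 = 11)
A(4 - 1*6, 11)*(81 + 137) = 11*(81 + 137) = 11*218 = 2398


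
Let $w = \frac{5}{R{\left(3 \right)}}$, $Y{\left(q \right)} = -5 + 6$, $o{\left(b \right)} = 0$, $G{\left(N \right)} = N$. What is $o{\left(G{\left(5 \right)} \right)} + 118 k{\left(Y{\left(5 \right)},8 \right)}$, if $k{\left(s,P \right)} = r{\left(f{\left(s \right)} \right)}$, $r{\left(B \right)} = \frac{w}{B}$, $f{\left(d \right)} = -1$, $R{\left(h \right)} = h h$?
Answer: $- \frac{590}{9} \approx -65.556$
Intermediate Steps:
$R{\left(h \right)} = h^{2}$
$Y{\left(q \right)} = 1$
$w = \frac{5}{9}$ ($w = \frac{5}{3^{2}} = \frac{5}{9} \approx 0.55556$)
$r{\left(B \right)} = \frac{5}{9 B}$
$k{\left(s,P \right)} = - \frac{5}{9}$ ($k{\left(s,P \right)} = \frac{5}{9 \left(-1\right)} = \frac{5}{9} \left(-1\right) = - \frac{5}{9}$)
$o{\left(G{\left(5 \right)} \right)} + 118 k{\left(Y{\left(5 \right)},8 \right)} = 0 + 118 \left(- \frac{5}{9}\right) = 0 - \frac{590}{9} = - \frac{590}{9}$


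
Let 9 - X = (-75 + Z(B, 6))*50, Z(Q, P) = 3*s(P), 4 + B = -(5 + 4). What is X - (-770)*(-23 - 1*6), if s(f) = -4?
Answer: -17971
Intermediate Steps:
B = -13 (B = -4 - (5 + 4) = -4 - 1*9 = -4 - 9 = -13)
Z(Q, P) = -12 (Z(Q, P) = 3*(-4) = -12)
X = 4359 (X = 9 - (-75 - 12)*50 = 9 - (-87)*50 = 9 - 1*(-4350) = 9 + 4350 = 4359)
X - (-770)*(-23 - 1*6) = 4359 - (-770)*(-23 - 1*6) = 4359 - (-770)*(-23 - 6) = 4359 - (-770)*(-29) = 4359 - 1*22330 = 4359 - 22330 = -17971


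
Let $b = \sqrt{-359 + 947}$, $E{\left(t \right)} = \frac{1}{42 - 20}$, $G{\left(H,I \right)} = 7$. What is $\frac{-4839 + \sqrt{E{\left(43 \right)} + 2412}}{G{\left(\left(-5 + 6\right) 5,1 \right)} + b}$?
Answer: $\frac{4839}{77} - \frac{9678 \sqrt{3}}{77} - \frac{\sqrt{1167430}}{1694} + \frac{\sqrt{3502290}}{847} \approx -153.28$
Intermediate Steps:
$E{\left(t \right)} = \frac{1}{22}$
$b = 14 \sqrt{3}$ ($b = \sqrt{588} = 14 \sqrt{3} \approx 24.249$)
$\frac{-4839 + \sqrt{E{\left(43 \right)} + 2412}}{G{\left(\left(-5 + 6\right) 5,1 \right)} + b} = \frac{-4839 + \sqrt{\frac{1}{22} + 2412}}{7 + 14 \sqrt{3}} = \frac{-4839 + \sqrt{\frac{53065}{22}}}{7 + 14 \sqrt{3}} = \frac{-4839 + \frac{\sqrt{1167430}}{22}}{7 + 14 \sqrt{3}}$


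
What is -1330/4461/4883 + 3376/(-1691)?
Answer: -3870624722/1938692607 ≈ -1.9965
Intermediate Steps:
-1330/4461/4883 + 3376/(-1691) = -1330*1/4461*(1/4883) + 3376*(-1/1691) = -1330/4461*1/4883 - 3376/1691 = -70/1146477 - 3376/1691 = -3870624722/1938692607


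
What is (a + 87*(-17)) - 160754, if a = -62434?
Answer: -224667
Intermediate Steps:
(a + 87*(-17)) - 160754 = (-62434 + 87*(-17)) - 160754 = (-62434 - 1479) - 160754 = -63913 - 160754 = -224667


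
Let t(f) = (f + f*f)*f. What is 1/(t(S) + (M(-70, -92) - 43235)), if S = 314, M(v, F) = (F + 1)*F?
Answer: 1/31022877 ≈ 3.2234e-8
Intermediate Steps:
M(v, F) = F*(1 + F) (M(v, F) = (1 + F)*F = F*(1 + F))
t(f) = f*(f + f²) (t(f) = (f + f²)*f = f*(f + f²))
1/(t(S) + (M(-70, -92) - 43235)) = 1/(314²*(1 + 314) + (-92*(1 - 92) - 43235)) = 1/(98596*315 + (-92*(-91) - 43235)) = 1/(31057740 + (8372 - 43235)) = 1/(31057740 - 34863) = 1/31022877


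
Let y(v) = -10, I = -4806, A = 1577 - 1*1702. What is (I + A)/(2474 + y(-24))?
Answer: -4931/2464 ≈ -2.0012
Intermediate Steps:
A = -125 (A = 1577 - 1702 = -125)
(I + A)/(2474 + y(-24)) = (-4806 - 125)/(2474 - 10) = -4931/2464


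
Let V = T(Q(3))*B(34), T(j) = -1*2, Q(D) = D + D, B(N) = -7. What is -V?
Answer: -14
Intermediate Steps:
Q(D) = 2*D
T(j) = -2
V = 14 (V = -2*(-7) = 14)
-V = -1*14 = -14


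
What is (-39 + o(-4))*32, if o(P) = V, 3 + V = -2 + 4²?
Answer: -896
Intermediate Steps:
V = 11 (V = -3 + (-2 + 4²) = -3 + (-2 + 16) = -3 + 14 = 11)
o(P) = 11
(-39 + o(-4))*32 = (-39 + 11)*32 = -28*32 = -896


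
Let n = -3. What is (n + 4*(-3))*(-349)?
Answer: 5235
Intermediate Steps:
(n + 4*(-3))*(-349) = (-3 + 4*(-3))*(-349) = (-3 - 12)*(-349) = -15*(-349) = 5235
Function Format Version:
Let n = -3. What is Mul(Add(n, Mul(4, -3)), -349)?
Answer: 5235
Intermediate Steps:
Mul(Add(n, Mul(4, -3)), -349) = Mul(Add(-3, Mul(4, -3)), -349) = Mul(Add(-3, -12), -349) = Mul(-15, -349) = 5235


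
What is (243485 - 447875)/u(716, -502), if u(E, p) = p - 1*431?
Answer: 68130/311 ≈ 219.07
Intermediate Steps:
u(E, p) = -431 + p (u(E, p) = p - 431 = -431 + p)
(243485 - 447875)/u(716, -502) = (243485 - 447875)/(-431 - 502) = -204390/(-933) = -204390*(-1/933) = 68130/311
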